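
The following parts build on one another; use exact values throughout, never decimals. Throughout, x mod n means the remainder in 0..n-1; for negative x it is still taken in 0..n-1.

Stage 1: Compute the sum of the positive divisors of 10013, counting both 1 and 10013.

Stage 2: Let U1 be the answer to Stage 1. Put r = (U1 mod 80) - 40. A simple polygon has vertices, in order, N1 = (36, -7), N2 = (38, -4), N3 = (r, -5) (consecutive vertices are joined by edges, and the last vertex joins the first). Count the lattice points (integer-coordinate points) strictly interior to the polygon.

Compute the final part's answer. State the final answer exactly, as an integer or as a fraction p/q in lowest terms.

Stage 1: 10013 = 17 * 19 * 31; sigma = (1 + 17) * (1 + 19) * (1 + 31) = 18 * 20 * 32 = 11520; answer 11520
Stage 2: U1 = 11520; r = -40; cross terms: (36*-4 - 38*-7)=122, (38*-5 - -40*-4)=-350, (-40*-7 - 36*-5)=460; twice the area = |232| = 232; area = 116; boundary points = 1 + 1 + 2 = 4; strictly interior points = area - boundary/2 + 1 = 115; answer 115

115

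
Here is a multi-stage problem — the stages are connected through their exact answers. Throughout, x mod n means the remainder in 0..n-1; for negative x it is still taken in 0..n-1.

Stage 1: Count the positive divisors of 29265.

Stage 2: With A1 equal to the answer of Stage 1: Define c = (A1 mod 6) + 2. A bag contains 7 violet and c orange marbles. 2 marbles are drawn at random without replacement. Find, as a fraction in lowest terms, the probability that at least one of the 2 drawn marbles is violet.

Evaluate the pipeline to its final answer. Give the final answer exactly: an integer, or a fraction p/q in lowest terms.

49/55

Stage 1: 29265 = 3 * 5 * 1951; number of divisors = (1+1) * (1+1) * (1+1) = 8; answer 8
Stage 2: A1 = 8; c = 4; total draws C(11,2) = 55; complement C(4,2) = 6; favorable 55 - 6 = 49; P = 49/55; answer 49/55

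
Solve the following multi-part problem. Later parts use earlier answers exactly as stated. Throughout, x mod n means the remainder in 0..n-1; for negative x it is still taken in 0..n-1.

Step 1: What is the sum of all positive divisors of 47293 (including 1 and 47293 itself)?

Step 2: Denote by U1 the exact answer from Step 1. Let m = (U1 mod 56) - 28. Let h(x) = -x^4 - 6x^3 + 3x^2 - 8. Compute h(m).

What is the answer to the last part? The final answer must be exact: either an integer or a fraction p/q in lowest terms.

-60

Step 1: 47293 is prime, so its only divisors are 1 and 47293; sigma = 1 + 47293 = 47294; answer 47294
Step 2: U1 = 47294; m = 2; -1*(2)^4 - 6*(2)^3 + 3*(2)^2 - 8 = (-16) + (-48) + (12) + (-8) = -60; answer -60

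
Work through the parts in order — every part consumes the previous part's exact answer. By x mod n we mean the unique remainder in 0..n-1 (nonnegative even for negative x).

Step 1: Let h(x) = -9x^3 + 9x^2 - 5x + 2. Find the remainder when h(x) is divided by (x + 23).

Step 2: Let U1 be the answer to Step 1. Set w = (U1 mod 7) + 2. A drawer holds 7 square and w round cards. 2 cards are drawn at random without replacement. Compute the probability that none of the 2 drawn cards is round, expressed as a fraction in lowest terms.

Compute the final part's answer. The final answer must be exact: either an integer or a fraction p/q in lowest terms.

7/15

Step 1: remainder = value at the root: -9*(-23)^3 + 9*(-23)^2 - 5*(-23)^1 + 2 = (109503) + (4761) + (115) + (2) = 114381; answer 114381
Step 2: U1 = 114381; w = 3; total draws C(10,2) = 45; favorable C(7,2) = 21; P = 7/15; answer 7/15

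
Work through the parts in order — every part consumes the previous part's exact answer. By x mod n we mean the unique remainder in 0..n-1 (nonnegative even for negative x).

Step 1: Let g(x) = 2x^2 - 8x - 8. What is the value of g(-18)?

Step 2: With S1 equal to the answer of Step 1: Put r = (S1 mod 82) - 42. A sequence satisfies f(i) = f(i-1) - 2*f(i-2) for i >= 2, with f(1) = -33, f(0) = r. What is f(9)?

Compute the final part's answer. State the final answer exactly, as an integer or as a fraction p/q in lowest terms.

585

Step 1: 2*(-18)^2 - 8*(-18)^1 - 8 = (648) + (144) + (-8) = 784; answer 784
Step 2: S1 = 784; r = 4; f(2) = 1*(-33) - 2*(4) = -41; iterating: f(2)=-41, f(3)=25, f(4)=107, f(5)=57, f(6)=-157, f(7)=-271, f(8)=43, f(9)=585; answer 585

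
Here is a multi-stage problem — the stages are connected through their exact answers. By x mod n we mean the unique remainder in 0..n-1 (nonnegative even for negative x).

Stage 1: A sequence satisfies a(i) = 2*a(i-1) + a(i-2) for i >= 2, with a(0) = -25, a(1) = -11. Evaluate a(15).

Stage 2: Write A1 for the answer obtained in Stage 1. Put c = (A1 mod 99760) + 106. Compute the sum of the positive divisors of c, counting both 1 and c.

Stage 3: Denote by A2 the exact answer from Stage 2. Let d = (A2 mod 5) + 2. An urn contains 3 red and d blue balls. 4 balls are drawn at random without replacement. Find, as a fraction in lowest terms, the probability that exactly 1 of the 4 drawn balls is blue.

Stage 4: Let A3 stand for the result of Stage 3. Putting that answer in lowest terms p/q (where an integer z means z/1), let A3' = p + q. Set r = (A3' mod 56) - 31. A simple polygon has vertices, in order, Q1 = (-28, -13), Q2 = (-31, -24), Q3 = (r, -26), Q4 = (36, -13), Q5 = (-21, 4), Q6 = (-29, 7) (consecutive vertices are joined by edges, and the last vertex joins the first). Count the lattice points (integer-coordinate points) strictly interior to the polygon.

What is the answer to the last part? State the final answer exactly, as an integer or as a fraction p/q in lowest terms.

Stage 1: a(2) = 2*(-11) + 1*(-25) = -47; iterating: a(2)=-47, a(3)=-105, a(4)=-257, a(5)=-619, a(6)=-1495, a(7)=-3609, a(8)=-8713, a(9)=-21035, a(10)=-50783, a(11)=-122601, a(12)=-295985, a(13)=-714571, a(14)=-1725127, a(15)=-4164825; answer -4164825
Stage 2: A1 = -4164825; c = 25201; 25201 = 11 * 29 * 79; sigma = (1 + 11) * (1 + 29) * (1 + 79) = 12 * 30 * 80 = 28800; answer 28800
Stage 3: A2 = 28800; d = 2; total draws C(5,4) = 5; favorable C(2,1)*C(3,3) = 2; P = 2/5; answer 2/5
Stage 4: A3 = 2/5; threaded value p + q = 7; r = -24; cross terms: (-28*-24 - -31*-13)=269, (-31*-26 - -24*-24)=230, (-24*-13 - 36*-26)=1248, (36*4 - -21*-13)=-129, (-21*7 - -29*4)=-31, (-29*-13 - -28*7)=573; twice the area = |2160| = 2160; area = 1080; boundary points = 1 + 1 + 1 + 1 + 1 + 1 = 6; strictly interior points = area - boundary/2 + 1 = 1078; answer 1078

1078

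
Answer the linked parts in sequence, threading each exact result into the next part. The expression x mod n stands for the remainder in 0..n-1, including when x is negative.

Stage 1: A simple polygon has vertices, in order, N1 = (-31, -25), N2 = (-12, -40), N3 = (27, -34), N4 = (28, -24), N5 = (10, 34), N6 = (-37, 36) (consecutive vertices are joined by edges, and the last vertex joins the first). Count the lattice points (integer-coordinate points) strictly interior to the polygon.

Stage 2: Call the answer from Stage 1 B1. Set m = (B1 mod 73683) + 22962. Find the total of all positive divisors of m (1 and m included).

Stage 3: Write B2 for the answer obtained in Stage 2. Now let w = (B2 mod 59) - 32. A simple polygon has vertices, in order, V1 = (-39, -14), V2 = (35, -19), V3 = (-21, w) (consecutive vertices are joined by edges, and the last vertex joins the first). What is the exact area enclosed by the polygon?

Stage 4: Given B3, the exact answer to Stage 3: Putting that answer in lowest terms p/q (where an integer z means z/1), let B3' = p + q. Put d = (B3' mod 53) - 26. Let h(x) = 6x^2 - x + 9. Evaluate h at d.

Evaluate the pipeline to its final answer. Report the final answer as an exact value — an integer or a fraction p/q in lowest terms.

Stage 1: cross terms: (-31*-40 - -12*-25)=940, (-12*-34 - 27*-40)=1488, (27*-24 - 28*-34)=304, (28*34 - 10*-24)=1192, (10*36 - -37*34)=1618, (-37*-25 - -31*36)=2041; twice the area = |7583| = 7583; area = 7583/2; boundary points = 1 + 3 + 1 + 2 + 1 + 1 = 9; strictly interior points = area - boundary/2 + 1 = 3788; answer 3788
Stage 2: B1 = 3788; m = 26750; 26750 = 2 * 5^3 * 107; sigma = (1 + 2) * (1 + 5 + 25 + 125) * (1 + 107) = 3 * 156 * 108 = 50544; answer 50544
Stage 3: B2 = 50544; w = 8; cross terms: (-39*-19 - 35*-14)=1231, (35*8 - -21*-19)=-119, (-21*-14 - -39*8)=606; twice the area = |1718| = 1718; area = 859; answer 859
Stage 4: B3 = 859; threaded value p + q = 860; d = -14; 6*(-14)^2 - 1*(-14)^1 + 9 = (1176) + (14) + (9) = 1199; answer 1199

1199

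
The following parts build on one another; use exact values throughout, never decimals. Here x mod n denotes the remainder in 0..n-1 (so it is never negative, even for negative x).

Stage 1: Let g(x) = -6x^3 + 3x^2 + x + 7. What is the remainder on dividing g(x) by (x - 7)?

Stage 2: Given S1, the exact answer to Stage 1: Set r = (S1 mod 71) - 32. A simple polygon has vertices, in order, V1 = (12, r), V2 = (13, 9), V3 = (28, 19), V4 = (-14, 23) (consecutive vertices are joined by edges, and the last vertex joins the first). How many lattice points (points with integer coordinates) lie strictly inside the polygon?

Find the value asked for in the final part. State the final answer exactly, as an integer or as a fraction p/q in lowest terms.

527

Stage 1: remainder = value at the root: -6*(7)^3 + 3*(7)^2 + 1*(7)^1 + 7 = (-2058) + (147) + (7) + (7) = -1897; answer -1897
Stage 2: S1 = -1897; r = -12; cross terms: (12*9 - 13*-12)=264, (13*19 - 28*9)=-5, (28*23 - -14*19)=910, (-14*-12 - 12*23)=-108; twice the area = |1061| = 1061; area = 1061/2; boundary points = 1 + 5 + 2 + 1 = 9; strictly interior points = area - boundary/2 + 1 = 527; answer 527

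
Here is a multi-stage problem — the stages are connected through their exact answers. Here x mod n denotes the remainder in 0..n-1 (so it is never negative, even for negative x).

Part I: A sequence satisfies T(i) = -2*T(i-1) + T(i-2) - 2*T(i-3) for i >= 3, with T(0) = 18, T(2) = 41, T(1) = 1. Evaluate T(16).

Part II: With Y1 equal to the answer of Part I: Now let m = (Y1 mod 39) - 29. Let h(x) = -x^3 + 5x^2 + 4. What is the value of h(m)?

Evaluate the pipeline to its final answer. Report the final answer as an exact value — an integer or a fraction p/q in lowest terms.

Part I: T(3) = -2*(41) + 1*(1) - 2*(18) = -117; iterating: T(3)=-117, T(4)=273, T(5)=-745, T(6)=1997, T(7)=-5285, T(8)=14057, T(9)=-37393, T(10)=99413, T(11)=-264333, T(12)=702865, T(13)=-1868889, T(14)=4969309, T(15)=-13213237, T(16)=35133561; answer 35133561
Part II: Y1 = 35133561; m = -8; -1*(-8)^3 + 5*(-8)^2 + 4 = (512) + (320) + (4) = 836; answer 836

836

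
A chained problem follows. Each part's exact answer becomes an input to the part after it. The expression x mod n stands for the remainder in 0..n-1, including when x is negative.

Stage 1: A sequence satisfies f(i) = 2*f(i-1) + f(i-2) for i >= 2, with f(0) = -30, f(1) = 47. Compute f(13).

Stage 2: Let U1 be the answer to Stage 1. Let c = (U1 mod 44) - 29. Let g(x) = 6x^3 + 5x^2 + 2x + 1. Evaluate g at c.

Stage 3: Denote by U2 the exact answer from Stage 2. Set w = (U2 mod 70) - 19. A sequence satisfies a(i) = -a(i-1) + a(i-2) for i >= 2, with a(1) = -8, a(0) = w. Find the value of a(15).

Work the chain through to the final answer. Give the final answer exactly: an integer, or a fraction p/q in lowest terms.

-1864

Stage 1: f(2) = 2*(47) + 1*(-30) = 64; iterating: f(2)=64, f(3)=175, f(4)=414, f(5)=1003, f(6)=2420, f(7)=5843, f(8)=14106, f(9)=34055, f(10)=82216, f(11)=198487, f(12)=479190, f(13)=1156867; answer 1156867
Stage 2: U1 = 1156867; c = -10; 6*(-10)^3 + 5*(-10)^2 + 2*(-10)^1 + 1 = (-6000) + (500) + (-20) + (1) = -5519; answer -5519
Stage 3: U2 = -5519; w = -8; a(2) = -1*(-8) + 1*(-8) = 0; iterating: a(2)=0, a(3)=-8, a(4)=8, a(5)=-16, a(6)=24, a(7)=-40, a(8)=64, a(9)=-104, a(10)=168, a(11)=-272, a(12)=440, a(13)=-712, a(14)=1152, a(15)=-1864; answer -1864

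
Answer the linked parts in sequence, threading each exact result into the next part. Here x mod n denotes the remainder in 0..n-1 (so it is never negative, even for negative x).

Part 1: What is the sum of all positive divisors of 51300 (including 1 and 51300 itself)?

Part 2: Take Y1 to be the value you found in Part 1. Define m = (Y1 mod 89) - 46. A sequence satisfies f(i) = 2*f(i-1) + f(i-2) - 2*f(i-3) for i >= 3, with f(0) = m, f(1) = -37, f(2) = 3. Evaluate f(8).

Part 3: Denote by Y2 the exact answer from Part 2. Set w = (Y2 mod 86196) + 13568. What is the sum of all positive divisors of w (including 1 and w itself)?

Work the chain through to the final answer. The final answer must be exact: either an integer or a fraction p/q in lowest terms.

100968

Part 1: 51300 = 2^2 * 3^3 * 5^2 * 19; sigma = (1 + 2 + 4) * (1 + 3 + 9 + 27) * (1 + 5 + 25) * (1 + 19) = 7 * 40 * 31 * 20 = 173600; answer 173600
Part 2: Y1 = 173600; m = 4; f(3) = 2*(3) + 1*(-37) - 2*(4) = -39; iterating: f(3)=-39, f(4)=-1, f(5)=-47, f(6)=-17, f(7)=-79, f(8)=-81; answer -81
Part 3: Y2 = -81; w = 99683; 99683 = 83 * 1201; sigma = (1 + 83) * (1 + 1201) = 84 * 1202 = 100968; answer 100968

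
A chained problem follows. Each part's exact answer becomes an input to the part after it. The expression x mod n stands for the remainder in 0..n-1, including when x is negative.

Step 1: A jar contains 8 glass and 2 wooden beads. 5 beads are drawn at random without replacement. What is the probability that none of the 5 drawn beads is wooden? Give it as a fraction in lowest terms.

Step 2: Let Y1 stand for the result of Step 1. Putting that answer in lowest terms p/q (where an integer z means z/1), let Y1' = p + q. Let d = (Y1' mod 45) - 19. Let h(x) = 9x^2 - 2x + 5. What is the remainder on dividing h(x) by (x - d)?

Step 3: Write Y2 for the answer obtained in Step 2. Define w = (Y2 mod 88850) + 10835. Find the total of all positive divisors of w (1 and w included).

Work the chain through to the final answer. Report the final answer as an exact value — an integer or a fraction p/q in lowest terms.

Step 1: total draws C(10,5) = 252; favorable C(8,5) = 56; P = 2/9; answer 2/9
Step 2: Y1 = 2/9; threaded value p + q = 11; d = -8; remainder = value at the root: 9*(-8)^2 - 2*(-8)^1 + 5 = (576) + (16) + (5) = 597; answer 597
Step 3: Y2 = 597; w = 11432; 11432 = 2^3 * 1429; sigma = (1 + 2 + 4 + 8) * (1 + 1429) = 15 * 1430 = 21450; answer 21450

21450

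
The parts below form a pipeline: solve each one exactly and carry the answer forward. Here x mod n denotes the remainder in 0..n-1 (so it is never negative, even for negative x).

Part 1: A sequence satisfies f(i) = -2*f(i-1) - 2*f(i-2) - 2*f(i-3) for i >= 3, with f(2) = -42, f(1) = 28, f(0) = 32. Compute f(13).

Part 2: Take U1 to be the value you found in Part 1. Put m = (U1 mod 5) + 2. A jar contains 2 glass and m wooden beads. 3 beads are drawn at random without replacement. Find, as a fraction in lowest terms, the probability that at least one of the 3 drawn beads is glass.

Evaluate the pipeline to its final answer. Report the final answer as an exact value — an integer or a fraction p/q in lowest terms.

Part 1: f(3) = -2*(-42) - 2*(28) - 2*(32) = -36; iterating: f(3)=-36, f(4)=100, f(5)=-44, f(6)=-40, f(7)=-32, f(8)=232, f(9)=-320, f(10)=240, f(11)=-304, f(12)=768, f(13)=-1408; answer -1408
Part 2: U1 = -1408; m = 4; total draws C(6,3) = 20; complement C(4,3) = 4; favorable 20 - 4 = 16; P = 4/5; answer 4/5

4/5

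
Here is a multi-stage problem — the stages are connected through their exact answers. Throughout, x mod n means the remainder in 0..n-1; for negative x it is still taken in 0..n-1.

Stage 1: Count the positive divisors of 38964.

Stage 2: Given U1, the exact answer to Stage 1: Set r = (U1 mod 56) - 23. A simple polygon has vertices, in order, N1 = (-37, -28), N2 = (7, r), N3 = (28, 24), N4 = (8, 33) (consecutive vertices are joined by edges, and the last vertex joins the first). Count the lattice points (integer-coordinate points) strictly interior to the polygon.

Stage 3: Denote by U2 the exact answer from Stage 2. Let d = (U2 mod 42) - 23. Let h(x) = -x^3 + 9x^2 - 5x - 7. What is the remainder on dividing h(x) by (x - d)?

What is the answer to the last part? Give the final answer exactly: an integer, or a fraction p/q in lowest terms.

Stage 1: 38964 = 2^2 * 3 * 17 * 191; number of divisors = (2+1) * (1+1) * (1+1) * (1+1) = 24; answer 24
Stage 2: U1 = 24; r = 1; cross terms: (-37*1 - 7*-28)=159, (7*24 - 28*1)=140, (28*33 - 8*24)=732, (8*-28 - -37*33)=997; twice the area = |2028| = 2028; area = 1014; boundary points = 1 + 1 + 1 + 1 = 4; strictly interior points = area - boundary/2 + 1 = 1013; answer 1013
Stage 3: U2 = 1013; d = -18; remainder = value at the root: -1*(-18)^3 + 9*(-18)^2 - 5*(-18)^1 - 7 = (5832) + (2916) + (90) + (-7) = 8831; answer 8831

8831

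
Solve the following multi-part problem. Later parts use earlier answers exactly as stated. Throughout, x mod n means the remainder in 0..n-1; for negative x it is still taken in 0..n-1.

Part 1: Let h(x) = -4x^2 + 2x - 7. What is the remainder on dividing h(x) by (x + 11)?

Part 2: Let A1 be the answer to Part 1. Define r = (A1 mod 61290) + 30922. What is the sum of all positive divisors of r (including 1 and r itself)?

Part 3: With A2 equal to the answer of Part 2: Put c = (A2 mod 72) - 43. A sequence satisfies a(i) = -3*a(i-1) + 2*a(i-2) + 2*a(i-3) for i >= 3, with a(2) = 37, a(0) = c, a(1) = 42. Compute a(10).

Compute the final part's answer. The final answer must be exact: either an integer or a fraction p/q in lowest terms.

772177

Part 1: remainder = value at the root: -4*(-11)^2 + 2*(-11)^1 - 7 = (-484) + (-22) + (-7) = -513; answer -513
Part 2: A1 = -513; r = 91699; 91699 = 107 * 857; sigma = (1 + 107) * (1 + 857) = 108 * 858 = 92664; answer 92664
Part 3: A2 = 92664; c = -43; a(3) = -3*(37) + 2*(42) + 2*(-43) = -113; iterating: a(3)=-113, a(4)=497, a(5)=-1643, a(6)=5697, a(7)=-19383, a(8)=66257, a(9)=-226143, a(10)=772177; answer 772177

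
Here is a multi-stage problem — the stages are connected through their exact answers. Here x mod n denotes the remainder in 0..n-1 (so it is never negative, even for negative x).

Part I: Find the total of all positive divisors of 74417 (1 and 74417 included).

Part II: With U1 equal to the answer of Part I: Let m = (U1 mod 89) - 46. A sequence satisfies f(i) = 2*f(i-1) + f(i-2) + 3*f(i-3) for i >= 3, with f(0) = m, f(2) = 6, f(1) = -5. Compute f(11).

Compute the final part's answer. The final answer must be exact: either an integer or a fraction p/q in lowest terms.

120397

Part I: 74417 = 7 * 10631; sigma = (1 + 7) * (1 + 10631) = 8 * 10632 = 85056; answer 85056
Part II: U1 = 85056; m = 15; f(3) = 2*(6) + 1*(-5) + 3*(15) = 52; iterating: f(3)=52, f(4)=95, f(5)=260, f(6)=771, f(7)=2087, f(8)=5725, f(9)=15850, f(10)=43686, f(11)=120397; answer 120397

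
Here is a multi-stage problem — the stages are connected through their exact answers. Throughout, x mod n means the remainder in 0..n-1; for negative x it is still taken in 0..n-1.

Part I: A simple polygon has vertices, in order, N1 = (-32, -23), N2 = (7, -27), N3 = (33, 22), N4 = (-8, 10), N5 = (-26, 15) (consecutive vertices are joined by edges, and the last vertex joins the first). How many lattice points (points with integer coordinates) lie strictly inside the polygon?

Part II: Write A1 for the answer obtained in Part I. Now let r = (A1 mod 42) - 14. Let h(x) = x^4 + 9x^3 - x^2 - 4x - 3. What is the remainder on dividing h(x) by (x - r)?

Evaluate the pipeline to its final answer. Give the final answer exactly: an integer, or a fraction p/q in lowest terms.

-48

Part I: cross terms: (-32*-27 - 7*-23)=1025, (7*22 - 33*-27)=1045, (33*10 - -8*22)=506, (-8*15 - -26*10)=140, (-26*-23 - -32*15)=1078; twice the area = |3794| = 3794; area = 1897; boundary points = 1 + 1 + 1 + 1 + 2 = 6; strictly interior points = area - boundary/2 + 1 = 1895; answer 1895
Part II: A1 = 1895; r = -9; remainder = value at the root: 1*(-9)^4 + 9*(-9)^3 - 1*(-9)^2 - 4*(-9)^1 - 3 = (6561) + (-6561) + (-81) + (36) + (-3) = -48; answer -48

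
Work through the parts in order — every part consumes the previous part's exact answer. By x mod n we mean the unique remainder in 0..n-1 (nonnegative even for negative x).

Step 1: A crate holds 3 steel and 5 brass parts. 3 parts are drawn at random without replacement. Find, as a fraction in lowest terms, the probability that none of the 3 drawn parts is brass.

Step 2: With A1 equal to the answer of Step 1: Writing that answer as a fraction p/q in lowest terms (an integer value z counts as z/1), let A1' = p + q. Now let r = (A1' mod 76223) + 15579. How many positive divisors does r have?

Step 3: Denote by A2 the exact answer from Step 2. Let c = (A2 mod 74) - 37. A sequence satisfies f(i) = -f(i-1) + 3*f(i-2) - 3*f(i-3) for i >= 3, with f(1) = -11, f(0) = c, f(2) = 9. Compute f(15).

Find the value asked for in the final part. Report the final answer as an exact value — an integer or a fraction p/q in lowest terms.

313965

Step 1: total draws C(8,3) = 56; favorable C(3,3) = 1; P = 1/56; answer 1/56
Step 2: A1 = 1/56; threaded value p + q = 57; r = 15636; 15636 = 2^2 * 3 * 1303; number of divisors = (2+1) * (1+1) * (1+1) = 12; answer 12
Step 3: A2 = 12; c = -25; f(3) = -1*(9) + 3*(-11) - 3*(-25) = 33; iterating: f(3)=33, f(4)=27, f(5)=45, f(6)=-63, f(7)=117, f(8)=-441, f(9)=981, f(10)=-2655, f(11)=6921, f(12)=-17829, f(13)=46557, f(14)=-120807, f(15)=313965; answer 313965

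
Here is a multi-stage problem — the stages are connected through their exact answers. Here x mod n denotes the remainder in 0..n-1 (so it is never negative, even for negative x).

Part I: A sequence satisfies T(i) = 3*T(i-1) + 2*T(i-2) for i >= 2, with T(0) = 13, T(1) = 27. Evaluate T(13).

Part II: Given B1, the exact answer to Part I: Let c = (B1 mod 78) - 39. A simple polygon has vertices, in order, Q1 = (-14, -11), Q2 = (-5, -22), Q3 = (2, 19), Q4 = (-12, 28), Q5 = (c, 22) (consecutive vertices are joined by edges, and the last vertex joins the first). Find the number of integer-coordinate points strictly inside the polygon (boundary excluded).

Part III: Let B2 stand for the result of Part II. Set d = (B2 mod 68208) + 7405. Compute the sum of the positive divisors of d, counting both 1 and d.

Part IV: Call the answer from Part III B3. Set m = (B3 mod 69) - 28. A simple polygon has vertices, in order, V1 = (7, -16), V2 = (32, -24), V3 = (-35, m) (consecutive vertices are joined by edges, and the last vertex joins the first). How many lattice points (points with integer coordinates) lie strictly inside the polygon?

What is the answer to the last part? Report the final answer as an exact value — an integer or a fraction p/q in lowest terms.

Part I: T(2) = 3*(27) + 2*(13) = 107; iterating: T(2)=107, T(3)=375, T(4)=1339, T(5)=4767, T(6)=16979, T(7)=60471, T(8)=215371, T(9)=767055, T(10)=2731907, T(11)=9729831, T(12)=34653307, T(13)=123419583; answer 123419583
Part II: B1 = 123419583; c = -12; cross terms: (-14*-22 - -5*-11)=253, (-5*19 - 2*-22)=-51, (2*28 - -12*19)=284, (-12*22 - -12*28)=72, (-12*-11 - -14*22)=440; twice the area = |998| = 998; area = 499; boundary points = 1 + 1 + 1 + 6 + 1 = 10; strictly interior points = area - boundary/2 + 1 = 495; answer 495
Part III: B2 = 495; d = 7900; 7900 = 2^2 * 5^2 * 79; sigma = (1 + 2 + 4) * (1 + 5 + 25) * (1 + 79) = 7 * 31 * 80 = 17360; answer 17360
Part IV: B3 = 17360; m = 13; cross terms: (7*-24 - 32*-16)=344, (32*13 - -35*-24)=-424, (-35*-16 - 7*13)=469; twice the area = |389| = 389; area = 389/2; boundary points = 1 + 1 + 1 = 3; strictly interior points = area - boundary/2 + 1 = 194; answer 194

194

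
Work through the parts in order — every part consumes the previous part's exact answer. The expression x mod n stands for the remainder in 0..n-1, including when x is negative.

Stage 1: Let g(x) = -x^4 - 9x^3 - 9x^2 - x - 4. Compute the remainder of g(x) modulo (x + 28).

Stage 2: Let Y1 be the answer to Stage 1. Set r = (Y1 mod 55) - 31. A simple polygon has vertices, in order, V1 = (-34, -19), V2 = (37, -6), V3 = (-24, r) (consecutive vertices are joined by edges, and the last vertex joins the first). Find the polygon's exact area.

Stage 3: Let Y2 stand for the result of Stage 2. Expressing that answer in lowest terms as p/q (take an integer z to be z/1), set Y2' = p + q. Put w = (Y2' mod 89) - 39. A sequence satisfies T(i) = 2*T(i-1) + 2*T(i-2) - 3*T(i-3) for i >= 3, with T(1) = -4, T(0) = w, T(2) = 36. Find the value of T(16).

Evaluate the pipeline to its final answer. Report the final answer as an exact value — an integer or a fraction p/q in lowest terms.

Stage 1: remainder = value at the root: -1*(-28)^4 - 9*(-28)^3 - 9*(-28)^2 - 1*(-28)^1 - 4 = (-614656) + (197568) + (-7056) + (28) + (-4) = -424120; answer -424120
Stage 2: Y1 = -424120; r = 9; cross terms: (-34*-6 - 37*-19)=907, (37*9 - -24*-6)=189, (-24*-19 - -34*9)=762; twice the area = |1858| = 1858; area = 929; answer 929
Stage 3: Y2 = 929; threaded value p + q = 930; w = 1; T(3) = 2*(36) + 2*(-4) - 3*(1) = 61; iterating: T(3)=61, T(4)=206, T(5)=426, T(6)=1081, T(7)=2396, T(8)=5676, T(9)=12901, T(10)=29966, T(11)=68706, T(12)=158641, T(13)=364796, T(14)=840756, T(15)=1935181, T(16)=4457486; answer 4457486

4457486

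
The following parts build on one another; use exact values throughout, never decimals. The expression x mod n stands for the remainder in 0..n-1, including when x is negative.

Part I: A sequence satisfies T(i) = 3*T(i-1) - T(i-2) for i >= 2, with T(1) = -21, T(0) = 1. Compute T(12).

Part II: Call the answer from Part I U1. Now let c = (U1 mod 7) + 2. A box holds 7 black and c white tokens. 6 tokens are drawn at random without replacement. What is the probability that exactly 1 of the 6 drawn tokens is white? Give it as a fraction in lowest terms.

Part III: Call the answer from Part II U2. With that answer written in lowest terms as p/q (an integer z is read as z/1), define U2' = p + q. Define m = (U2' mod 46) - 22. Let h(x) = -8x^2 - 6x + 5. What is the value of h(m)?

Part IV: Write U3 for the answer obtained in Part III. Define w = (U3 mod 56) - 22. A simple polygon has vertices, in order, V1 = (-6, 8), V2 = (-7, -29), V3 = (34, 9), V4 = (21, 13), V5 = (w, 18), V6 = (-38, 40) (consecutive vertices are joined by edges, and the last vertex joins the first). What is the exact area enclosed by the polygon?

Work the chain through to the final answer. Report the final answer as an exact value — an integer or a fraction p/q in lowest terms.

2647/2

Part I: T(2) = 3*(-21) - 1*(1) = -64; iterating: T(2)=-64, T(3)=-171, T(4)=-449, T(5)=-1176, T(6)=-3079, T(7)=-8061, T(8)=-21104, T(9)=-55251, T(10)=-144649, T(11)=-378696, T(12)=-991439; answer -991439
Part II: U1 = -991439; c = 8; total draws C(15,6) = 5005; favorable C(8,1)*C(7,5) = 168; P = 24/715; answer 24/715
Part III: U2 = 24/715; threaded value p + q = 739; m = -19; -8*(-19)^2 - 6*(-19)^1 + 5 = (-2888) + (114) + (5) = -2769; answer -2769
Part IV: U3 = -2769; w = 9; cross terms: (-6*-29 - -7*8)=230, (-7*9 - 34*-29)=923, (34*13 - 21*9)=253, (21*18 - 9*13)=261, (9*40 - -38*18)=1044, (-38*8 - -6*40)=-64; twice the area = |2647| = 2647; area = 2647/2; answer 2647/2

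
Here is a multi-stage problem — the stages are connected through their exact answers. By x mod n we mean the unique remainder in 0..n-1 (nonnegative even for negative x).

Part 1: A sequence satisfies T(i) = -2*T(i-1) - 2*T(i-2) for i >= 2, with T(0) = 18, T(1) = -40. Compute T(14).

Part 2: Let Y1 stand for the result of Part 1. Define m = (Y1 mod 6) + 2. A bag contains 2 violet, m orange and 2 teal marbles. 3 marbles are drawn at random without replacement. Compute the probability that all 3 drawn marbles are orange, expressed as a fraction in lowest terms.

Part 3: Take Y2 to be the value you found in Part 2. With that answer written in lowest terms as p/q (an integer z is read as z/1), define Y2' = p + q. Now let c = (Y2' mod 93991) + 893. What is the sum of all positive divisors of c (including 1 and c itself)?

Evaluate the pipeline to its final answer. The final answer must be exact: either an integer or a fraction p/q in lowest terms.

2821

Part 1: T(2) = -2*(-40) - 2*(18) = 44; iterating: T(2)=44, T(3)=-8, T(4)=-72, T(5)=160, T(6)=-176, T(7)=32, T(8)=288, T(9)=-640, T(10)=704, T(11)=-128, T(12)=-1152, T(13)=2560, T(14)=-2816; answer -2816
Part 2: Y1 = -2816; m = 6; total draws C(10,3) = 120; favorable C(6,3) = 20; P = 1/6; answer 1/6
Part 3: Y2 = 1/6; threaded value p + q = 7; c = 900; 900 = 2^2 * 3^2 * 5^2; sigma = (1 + 2 + 4) * (1 + 3 + 9) * (1 + 5 + 25) = 7 * 13 * 31 = 2821; answer 2821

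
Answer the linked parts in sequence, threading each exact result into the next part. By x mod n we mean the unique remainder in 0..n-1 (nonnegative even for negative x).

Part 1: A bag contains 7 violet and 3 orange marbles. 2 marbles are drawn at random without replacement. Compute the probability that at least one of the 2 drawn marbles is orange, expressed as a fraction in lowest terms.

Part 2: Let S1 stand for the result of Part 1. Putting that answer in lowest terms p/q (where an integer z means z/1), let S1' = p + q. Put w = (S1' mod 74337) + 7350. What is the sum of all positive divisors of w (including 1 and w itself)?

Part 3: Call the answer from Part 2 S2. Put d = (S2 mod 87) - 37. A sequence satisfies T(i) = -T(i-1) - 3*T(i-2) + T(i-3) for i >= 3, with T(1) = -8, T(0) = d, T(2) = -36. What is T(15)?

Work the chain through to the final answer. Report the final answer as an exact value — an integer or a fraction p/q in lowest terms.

Part 1: total draws C(10,2) = 45; complement C(7,2) = 21; favorable 45 - 21 = 24; P = 8/15; answer 8/15
Part 2: S1 = 8/15; threaded value p + q = 23; w = 7373; 7373 = 73 * 101; sigma = (1 + 73) * (1 + 101) = 74 * 102 = 7548; answer 7548
Part 3: S2 = 7548; d = 29; T(3) = -1*(-36) - 3*(-8) + 1*(29) = 89; iterating: T(3)=89, T(4)=11, T(5)=-314, T(6)=370, T(7)=583, T(8)=-2007, T(9)=628, T(10)=5976, T(11)=-9867, T(12)=-7433, T(13)=43010, T(14)=-30578, T(15)=-105885; answer -105885

-105885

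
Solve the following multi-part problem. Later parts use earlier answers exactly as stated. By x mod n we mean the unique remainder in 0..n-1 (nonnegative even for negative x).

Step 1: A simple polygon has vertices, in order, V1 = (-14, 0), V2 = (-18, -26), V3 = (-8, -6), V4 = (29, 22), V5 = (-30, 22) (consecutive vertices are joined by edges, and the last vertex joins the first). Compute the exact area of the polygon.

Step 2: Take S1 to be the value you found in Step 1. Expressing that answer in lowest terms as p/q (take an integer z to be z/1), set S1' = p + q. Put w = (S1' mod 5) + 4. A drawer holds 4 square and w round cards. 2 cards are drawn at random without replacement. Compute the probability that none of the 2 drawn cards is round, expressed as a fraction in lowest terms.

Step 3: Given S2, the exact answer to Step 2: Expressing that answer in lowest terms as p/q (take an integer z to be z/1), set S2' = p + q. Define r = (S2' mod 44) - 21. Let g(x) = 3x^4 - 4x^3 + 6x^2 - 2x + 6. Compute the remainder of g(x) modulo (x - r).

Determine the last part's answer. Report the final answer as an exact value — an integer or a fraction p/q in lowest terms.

1134

Step 1: cross terms: (-14*-26 - -18*0)=364, (-18*-6 - -8*-26)=-100, (-8*22 - 29*-6)=-2, (29*22 - -30*22)=1298, (-30*0 - -14*22)=308; twice the area = |1868| = 1868; area = 934; answer 934
Step 2: S1 = 934; threaded value p + q = 935; w = 4; total draws C(8,2) = 28; favorable C(4,2) = 6; P = 3/14; answer 3/14
Step 3: S2 = 3/14; threaded value p + q = 17; r = -4; remainder = value at the root: 3*(-4)^4 - 4*(-4)^3 + 6*(-4)^2 - 2*(-4)^1 + 6 = (768) + (256) + (96) + (8) + (6) = 1134; answer 1134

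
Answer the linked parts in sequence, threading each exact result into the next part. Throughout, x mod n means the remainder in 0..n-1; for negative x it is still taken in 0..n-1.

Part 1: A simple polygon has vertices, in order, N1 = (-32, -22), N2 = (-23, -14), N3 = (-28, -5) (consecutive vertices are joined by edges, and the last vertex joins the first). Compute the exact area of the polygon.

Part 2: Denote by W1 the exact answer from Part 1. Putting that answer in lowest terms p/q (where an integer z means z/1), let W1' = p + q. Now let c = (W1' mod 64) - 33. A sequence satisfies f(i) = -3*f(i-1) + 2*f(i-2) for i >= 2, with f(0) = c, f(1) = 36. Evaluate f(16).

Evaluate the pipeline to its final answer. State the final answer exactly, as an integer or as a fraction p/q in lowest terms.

-3478659808

Part 1: cross terms: (-32*-14 - -23*-22)=-58, (-23*-5 - -28*-14)=-277, (-28*-22 - -32*-5)=456; twice the area = |121| = 121; area = 121/2; answer 121/2
Part 2: W1 = 121/2; threaded value p + q = 123; c = 26; f(2) = -3*(36) + 2*(26) = -56; iterating: f(2)=-56, f(3)=240, f(4)=-832, f(5)=2976, f(6)=-10592, f(7)=37728, f(8)=-134368, f(9)=478560, f(10)=-1704416, f(11)=6070368, f(12)=-21619936, f(13)=77000544, f(14)=-274241504, f(15)=976725600, f(16)=-3478659808; answer -3478659808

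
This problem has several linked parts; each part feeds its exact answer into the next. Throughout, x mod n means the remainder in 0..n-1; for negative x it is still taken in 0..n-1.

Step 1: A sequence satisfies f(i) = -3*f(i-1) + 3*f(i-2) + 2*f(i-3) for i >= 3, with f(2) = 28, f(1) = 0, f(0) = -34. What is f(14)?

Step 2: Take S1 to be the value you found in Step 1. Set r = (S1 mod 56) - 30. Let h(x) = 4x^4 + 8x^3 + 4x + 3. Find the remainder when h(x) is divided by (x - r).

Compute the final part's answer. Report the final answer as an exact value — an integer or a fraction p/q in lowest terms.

-5

Step 1: f(3) = -3*(28) + 3*(0) + 2*(-34) = -152; iterating: f(3)=-152, f(4)=540, f(5)=-2020, f(6)=7376, f(7)=-27108, f(8)=99412, f(9)=-364808, f(10)=1338444, f(11)=-4910932, f(12)=18018512, f(13)=-66111444, f(14)=242568004; answer 242568004
Step 2: S1 = 242568004; r = -2; remainder = value at the root: 4*(-2)^4 + 8*(-2)^3 + 4*(-2)^1 + 3 = (64) + (-64) + (-8) + (3) = -5; answer -5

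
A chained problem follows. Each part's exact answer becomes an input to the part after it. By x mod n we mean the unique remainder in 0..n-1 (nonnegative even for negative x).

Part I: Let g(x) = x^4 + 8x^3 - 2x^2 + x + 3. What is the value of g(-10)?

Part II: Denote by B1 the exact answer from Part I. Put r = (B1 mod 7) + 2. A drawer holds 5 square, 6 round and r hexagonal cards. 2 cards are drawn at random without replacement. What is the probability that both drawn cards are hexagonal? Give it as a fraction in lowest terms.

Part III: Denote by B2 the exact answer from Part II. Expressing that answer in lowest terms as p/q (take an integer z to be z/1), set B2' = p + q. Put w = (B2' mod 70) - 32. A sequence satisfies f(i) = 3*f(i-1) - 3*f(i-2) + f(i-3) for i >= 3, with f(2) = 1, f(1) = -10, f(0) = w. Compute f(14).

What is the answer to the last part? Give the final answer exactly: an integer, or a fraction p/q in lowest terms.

1147

Part I: 1*(-10)^4 + 8*(-10)^3 - 2*(-10)^2 + 1*(-10)^1 + 3 = (10000) + (-8000) + (-200) + (-10) + (3) = 1793; answer 1793
Part II: B1 = 1793; r = 3; total draws C(14,2) = 91; favorable C(3,2) = 3; P = 3/91; answer 3/91
Part III: B2 = 3/91; threaded value p + q = 94; w = -8; f(3) = 3*(1) - 3*(-10) + 1*(-8) = 25; iterating: f(3)=25, f(4)=62, f(5)=112, f(6)=175, f(7)=251, f(8)=340, f(9)=442, f(10)=557, f(11)=685, f(12)=826, f(13)=980, f(14)=1147; answer 1147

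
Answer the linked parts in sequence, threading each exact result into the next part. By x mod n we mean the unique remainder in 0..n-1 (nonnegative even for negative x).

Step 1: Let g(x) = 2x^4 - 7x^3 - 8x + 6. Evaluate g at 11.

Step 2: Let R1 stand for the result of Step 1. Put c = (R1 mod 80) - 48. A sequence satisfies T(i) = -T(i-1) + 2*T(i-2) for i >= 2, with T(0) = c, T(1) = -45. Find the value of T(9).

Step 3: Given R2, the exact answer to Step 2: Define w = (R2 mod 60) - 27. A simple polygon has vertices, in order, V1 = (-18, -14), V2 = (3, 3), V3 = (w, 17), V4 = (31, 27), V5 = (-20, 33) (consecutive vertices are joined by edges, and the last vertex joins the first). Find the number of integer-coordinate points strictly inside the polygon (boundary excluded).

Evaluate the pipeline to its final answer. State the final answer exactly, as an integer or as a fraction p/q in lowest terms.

Step 1: 2*(11)^4 - 7*(11)^3 - 8*(11)^1 + 6 = (29282) + (-9317) + (-88) + (6) = 19883; answer 19883
Step 2: R1 = 19883; c = -5; T(2) = -1*(-45) + 2*(-5) = 35; iterating: T(2)=35, T(3)=-125, T(4)=195, T(5)=-445, T(6)=835, T(7)=-1725, T(8)=3395, T(9)=-6845; answer -6845
Step 3: R2 = -6845; w = 28; cross terms: (-18*3 - 3*-14)=-12, (3*17 - 28*3)=-33, (28*27 - 31*17)=229, (31*33 - -20*27)=1563, (-20*-14 - -18*33)=874; twice the area = |2621| = 2621; area = 2621/2; boundary points = 1 + 1 + 1 + 3 + 1 = 7; strictly interior points = area - boundary/2 + 1 = 1308; answer 1308

1308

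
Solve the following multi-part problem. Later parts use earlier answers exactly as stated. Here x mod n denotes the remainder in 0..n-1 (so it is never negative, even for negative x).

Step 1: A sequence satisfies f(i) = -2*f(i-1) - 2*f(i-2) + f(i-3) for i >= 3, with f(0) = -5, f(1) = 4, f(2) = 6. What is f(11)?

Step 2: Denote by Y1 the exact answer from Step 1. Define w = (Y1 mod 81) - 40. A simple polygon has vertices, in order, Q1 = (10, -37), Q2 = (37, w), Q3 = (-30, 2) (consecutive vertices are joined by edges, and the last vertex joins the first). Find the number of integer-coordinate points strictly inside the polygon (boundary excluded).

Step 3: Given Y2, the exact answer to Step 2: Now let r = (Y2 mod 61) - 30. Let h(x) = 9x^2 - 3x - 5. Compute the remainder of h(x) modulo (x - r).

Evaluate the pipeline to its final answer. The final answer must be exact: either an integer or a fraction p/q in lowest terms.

5695

Step 1: f(3) = -2*(6) - 2*(4) + 1*(-5) = -25; iterating: f(3)=-25, f(4)=42, f(5)=-28, f(6)=-53, f(7)=204, f(8)=-330, f(9)=199, f(10)=466, f(11)=-1660; answer -1660
Step 2: Y1 = -1660; w = 1; cross terms: (10*1 - 37*-37)=1379, (37*2 - -30*1)=104, (-30*-37 - 10*2)=1090; twice the area = |2573| = 2573; area = 2573/2; boundary points = 1 + 1 + 1 = 3; strictly interior points = area - boundary/2 + 1 = 1286; answer 1286
Step 3: Y2 = 1286; r = -25; remainder = value at the root: 9*(-25)^2 - 3*(-25)^1 - 5 = (5625) + (75) + (-5) = 5695; answer 5695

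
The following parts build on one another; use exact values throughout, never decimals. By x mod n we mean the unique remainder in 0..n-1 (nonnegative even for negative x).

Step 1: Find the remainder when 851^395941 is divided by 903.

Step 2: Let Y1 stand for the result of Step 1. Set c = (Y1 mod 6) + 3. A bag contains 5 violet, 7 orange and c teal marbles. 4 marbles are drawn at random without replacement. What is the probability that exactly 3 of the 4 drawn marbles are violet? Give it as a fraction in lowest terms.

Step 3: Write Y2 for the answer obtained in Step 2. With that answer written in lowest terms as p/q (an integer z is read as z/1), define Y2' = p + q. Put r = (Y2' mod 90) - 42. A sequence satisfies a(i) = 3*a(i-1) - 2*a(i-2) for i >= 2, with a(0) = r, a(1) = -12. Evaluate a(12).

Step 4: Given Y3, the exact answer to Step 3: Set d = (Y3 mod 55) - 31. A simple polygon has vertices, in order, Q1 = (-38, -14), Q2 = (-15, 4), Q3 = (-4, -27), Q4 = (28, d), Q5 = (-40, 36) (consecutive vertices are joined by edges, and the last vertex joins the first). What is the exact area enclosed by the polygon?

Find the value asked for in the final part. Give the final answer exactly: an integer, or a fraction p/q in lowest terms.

3391/2

Step 1: squarings mod 903: 851^1=851, 851^2=898, 851^4=25, 851^8=625, 851^16=529, 851^32=814, 851^64=697, 851^128=898, 851^256=25, 851^512=625, 851^1024=529, 851^2048=814, 851^4096=697, 851^8192=898, 851^16384=25, 851^32768=625, 851^65536=529, 851^131072=814, 851^262144=697; 851^395941 = 851^1 * 851^4 * 851^32 * 851^128 * 851^512 * 851^2048 * 851^131072 * 851^262144 = 179 (mod 903); answer 179
Step 2: Y1 = 179; c = 8; total draws C(20,4) = 4845; favorable C(5,3)*C(15,1) = 150; P = 10/323; answer 10/323
Step 3: Y2 = 10/323; threaded value p + q = 333; r = 21; a(2) = 3*(-12) - 2*(21) = -78; iterating: a(2)=-78, a(3)=-210, a(4)=-474, a(5)=-1002, a(6)=-2058, a(7)=-4170, a(8)=-8394, a(9)=-16842, a(10)=-33738, a(11)=-67530, a(12)=-135114; answer -135114
Step 4: Y3 = -135114; d = -10; cross terms: (-38*4 - -15*-14)=-362, (-15*-27 - -4*4)=421, (-4*-10 - 28*-27)=796, (28*36 - -40*-10)=608, (-40*-14 - -38*36)=1928; twice the area = |3391| = 3391; area = 3391/2; answer 3391/2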